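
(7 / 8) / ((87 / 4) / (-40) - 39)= -0.02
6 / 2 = 3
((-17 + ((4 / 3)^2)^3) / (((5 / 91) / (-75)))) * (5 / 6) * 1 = 18875675 / 1458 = 12946.28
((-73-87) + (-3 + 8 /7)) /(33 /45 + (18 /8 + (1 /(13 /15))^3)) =-149352060 /4170341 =-35.81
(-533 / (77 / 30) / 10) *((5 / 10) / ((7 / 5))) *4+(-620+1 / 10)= -3501161 / 5390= -649.57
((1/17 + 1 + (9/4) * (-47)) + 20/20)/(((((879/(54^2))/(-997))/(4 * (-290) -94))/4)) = -8568596150136/4981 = -1720256203.60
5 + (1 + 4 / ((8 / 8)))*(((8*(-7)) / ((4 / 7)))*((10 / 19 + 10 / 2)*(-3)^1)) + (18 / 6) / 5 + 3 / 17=13129079 / 1615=8129.46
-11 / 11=-1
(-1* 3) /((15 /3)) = -3 /5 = -0.60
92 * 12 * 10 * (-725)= -8004000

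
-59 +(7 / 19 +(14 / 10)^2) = -26919 / 475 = -56.67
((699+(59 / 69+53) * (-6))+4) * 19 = 166003 / 23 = 7217.52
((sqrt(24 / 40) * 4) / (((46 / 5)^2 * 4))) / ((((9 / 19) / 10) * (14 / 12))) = 475 * sqrt(15) / 11109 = 0.17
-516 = -516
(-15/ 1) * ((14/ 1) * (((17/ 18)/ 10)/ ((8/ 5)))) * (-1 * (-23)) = -13685/ 48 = -285.10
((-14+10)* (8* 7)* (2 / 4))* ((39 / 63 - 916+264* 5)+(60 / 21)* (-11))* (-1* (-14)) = -1755488 / 3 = -585162.67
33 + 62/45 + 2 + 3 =1772/45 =39.38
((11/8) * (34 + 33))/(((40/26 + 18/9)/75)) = 718575/368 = 1952.65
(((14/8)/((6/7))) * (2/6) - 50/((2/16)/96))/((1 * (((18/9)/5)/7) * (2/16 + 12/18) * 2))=-96766285/228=-424413.53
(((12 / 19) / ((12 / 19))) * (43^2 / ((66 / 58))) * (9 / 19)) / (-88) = -160863 / 18392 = -8.75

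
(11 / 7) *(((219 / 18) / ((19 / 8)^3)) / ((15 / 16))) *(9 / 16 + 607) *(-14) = -3996653056 / 308655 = -12948.61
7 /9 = 0.78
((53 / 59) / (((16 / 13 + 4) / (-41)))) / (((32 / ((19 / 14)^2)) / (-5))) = 50989445 / 25163264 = 2.03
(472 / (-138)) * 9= -708 / 23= -30.78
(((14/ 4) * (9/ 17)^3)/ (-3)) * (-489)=831789/ 9826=84.65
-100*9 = -900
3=3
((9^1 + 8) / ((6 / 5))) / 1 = 85 / 6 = 14.17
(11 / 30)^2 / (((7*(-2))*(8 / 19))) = -2299 / 100800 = -0.02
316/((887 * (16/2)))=79/1774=0.04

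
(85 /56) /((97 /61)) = 5185 /5432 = 0.95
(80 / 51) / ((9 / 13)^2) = 13520 / 4131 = 3.27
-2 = -2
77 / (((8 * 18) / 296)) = 158.28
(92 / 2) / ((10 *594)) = 0.01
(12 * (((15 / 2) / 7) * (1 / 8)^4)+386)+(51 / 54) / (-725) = 36107538169 / 93542400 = 386.00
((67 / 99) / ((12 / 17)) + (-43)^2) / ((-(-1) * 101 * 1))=2197751 / 119988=18.32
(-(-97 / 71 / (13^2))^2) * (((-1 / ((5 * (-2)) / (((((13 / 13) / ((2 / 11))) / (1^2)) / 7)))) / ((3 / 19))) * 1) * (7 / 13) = -0.00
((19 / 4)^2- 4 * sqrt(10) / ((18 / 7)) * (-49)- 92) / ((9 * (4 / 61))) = -67771 / 576 + 20923 * sqrt(10) / 162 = 290.76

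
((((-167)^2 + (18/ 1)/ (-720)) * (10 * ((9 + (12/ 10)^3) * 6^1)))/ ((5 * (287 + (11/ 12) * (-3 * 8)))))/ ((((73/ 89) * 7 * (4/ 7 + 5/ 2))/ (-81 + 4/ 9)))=-1287028227213/ 20795875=-61888.63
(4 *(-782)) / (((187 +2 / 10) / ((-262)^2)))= -134199020 / 117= -1147000.17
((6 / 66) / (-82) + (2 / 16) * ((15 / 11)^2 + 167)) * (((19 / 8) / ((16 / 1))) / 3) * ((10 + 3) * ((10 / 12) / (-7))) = -258629995 / 160022016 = -1.62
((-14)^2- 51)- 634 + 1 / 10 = -4889 / 10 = -488.90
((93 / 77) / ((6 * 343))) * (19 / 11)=589 / 581042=0.00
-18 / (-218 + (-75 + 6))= 18 / 287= 0.06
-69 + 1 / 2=-137 / 2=-68.50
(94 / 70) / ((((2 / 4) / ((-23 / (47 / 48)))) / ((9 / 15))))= -6624 / 175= -37.85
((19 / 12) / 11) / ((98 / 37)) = 703 / 12936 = 0.05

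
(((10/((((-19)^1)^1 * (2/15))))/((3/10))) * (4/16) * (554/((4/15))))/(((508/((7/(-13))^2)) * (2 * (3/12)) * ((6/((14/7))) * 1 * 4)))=-8483125/13049504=-0.65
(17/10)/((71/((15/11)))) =51/1562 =0.03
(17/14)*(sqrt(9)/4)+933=52299/56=933.91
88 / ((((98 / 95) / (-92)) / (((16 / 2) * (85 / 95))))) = -2752640 / 49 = -56176.33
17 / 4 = 4.25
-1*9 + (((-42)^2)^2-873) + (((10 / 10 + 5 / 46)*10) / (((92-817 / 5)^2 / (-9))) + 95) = 59601905156 / 19159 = 3110908.98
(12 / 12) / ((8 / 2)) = 1 / 4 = 0.25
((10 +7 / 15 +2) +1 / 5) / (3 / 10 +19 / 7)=2660 / 633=4.20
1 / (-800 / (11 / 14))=-11 / 11200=-0.00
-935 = -935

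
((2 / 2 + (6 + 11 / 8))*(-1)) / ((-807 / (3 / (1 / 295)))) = 19765 / 2152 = 9.18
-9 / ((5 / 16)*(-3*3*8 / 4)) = 8 / 5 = 1.60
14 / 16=7 / 8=0.88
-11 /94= -0.12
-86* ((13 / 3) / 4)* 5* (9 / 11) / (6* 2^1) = -2795 / 88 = -31.76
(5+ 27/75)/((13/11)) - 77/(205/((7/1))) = 1.91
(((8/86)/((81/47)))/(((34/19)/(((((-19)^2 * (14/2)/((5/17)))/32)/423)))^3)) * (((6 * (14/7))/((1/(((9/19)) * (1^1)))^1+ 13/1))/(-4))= -110681880338197/231441804361728000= -0.00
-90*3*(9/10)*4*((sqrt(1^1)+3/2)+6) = -8262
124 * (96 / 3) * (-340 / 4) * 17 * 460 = -2637529600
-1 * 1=-1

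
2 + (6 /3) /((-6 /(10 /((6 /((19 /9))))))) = 67 /81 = 0.83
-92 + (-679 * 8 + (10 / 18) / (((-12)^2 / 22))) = -3579497 / 648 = -5523.92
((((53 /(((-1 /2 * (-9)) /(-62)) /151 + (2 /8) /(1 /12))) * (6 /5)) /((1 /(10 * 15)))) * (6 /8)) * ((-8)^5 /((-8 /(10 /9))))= 203237785600 /18721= 10856139.39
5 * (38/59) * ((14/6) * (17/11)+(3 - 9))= -15010/1947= -7.71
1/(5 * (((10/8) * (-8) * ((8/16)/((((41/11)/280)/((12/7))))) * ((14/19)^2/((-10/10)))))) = 14801/25872000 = 0.00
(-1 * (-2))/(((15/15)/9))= 18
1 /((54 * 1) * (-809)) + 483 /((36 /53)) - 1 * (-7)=62740375 /87372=718.08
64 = 64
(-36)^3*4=-186624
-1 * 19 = -19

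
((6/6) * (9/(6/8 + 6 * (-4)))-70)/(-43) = 2182/1333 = 1.64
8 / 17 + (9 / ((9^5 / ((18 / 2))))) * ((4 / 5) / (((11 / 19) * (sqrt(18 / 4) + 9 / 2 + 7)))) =163967792 / 348305265 - 152 * sqrt(2) / 6829515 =0.47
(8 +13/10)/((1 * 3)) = 3.10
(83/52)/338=83/17576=0.00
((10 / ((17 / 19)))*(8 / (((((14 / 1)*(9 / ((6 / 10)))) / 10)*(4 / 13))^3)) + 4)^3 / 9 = 20295191550627062243 / 2247723572459012928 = 9.03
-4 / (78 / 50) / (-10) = 10 / 39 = 0.26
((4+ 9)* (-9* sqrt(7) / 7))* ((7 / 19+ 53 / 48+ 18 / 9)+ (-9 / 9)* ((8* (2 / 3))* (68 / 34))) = 255879* sqrt(7) / 2128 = 318.14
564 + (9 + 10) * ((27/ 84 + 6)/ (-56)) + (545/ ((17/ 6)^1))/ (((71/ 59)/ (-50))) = -14062358277/ 1892576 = -7430.27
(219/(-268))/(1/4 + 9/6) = -219/469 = -0.47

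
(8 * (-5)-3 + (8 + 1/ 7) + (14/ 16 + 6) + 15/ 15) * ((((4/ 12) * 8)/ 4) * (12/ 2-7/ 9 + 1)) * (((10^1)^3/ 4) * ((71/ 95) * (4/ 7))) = -42912400/ 3591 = -11949.99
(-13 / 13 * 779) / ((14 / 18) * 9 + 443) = -779 / 450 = -1.73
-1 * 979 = -979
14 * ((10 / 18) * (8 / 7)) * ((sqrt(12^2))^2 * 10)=12800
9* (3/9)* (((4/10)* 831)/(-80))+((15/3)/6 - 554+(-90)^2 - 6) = 4517021/600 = 7528.37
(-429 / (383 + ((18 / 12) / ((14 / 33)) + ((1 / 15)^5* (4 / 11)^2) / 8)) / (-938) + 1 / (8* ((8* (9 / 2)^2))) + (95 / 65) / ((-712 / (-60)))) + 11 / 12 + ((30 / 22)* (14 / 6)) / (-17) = 15966755396876690540857 / 18682891591423066392528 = 0.85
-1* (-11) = 11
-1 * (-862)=862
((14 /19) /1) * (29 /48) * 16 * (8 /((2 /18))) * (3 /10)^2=21924 /475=46.16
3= 3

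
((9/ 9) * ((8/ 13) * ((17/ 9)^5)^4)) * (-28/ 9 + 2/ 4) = -537155.75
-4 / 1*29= -116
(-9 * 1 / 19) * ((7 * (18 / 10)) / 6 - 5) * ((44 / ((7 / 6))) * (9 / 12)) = 38.86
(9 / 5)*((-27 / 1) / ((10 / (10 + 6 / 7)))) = -52.77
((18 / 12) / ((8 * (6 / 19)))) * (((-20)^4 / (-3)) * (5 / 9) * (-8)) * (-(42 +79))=-459800000 / 27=-17029629.63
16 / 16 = 1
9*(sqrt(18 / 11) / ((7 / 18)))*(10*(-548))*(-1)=2663280*sqrt(22) / 77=162232.34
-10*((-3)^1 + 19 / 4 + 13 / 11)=-645 / 22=-29.32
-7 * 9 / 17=-63 / 17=-3.71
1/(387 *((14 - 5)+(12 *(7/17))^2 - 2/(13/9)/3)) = 3757/47913309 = 0.00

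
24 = 24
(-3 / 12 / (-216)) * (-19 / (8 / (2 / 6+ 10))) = -589 / 20736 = -0.03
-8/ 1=-8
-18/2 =-9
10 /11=0.91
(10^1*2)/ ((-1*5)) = -4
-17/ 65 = -0.26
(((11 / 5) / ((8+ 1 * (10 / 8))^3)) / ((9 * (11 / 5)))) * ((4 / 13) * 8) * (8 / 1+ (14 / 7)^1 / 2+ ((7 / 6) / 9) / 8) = 498560 / 160012827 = 0.00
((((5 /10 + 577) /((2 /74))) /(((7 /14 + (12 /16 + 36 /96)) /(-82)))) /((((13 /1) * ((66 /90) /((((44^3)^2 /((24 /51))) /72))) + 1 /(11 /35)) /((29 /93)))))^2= 14092668667262371286984617000960000 /1262075900178407253516889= 11166260813.05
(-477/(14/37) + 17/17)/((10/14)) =-3527/2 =-1763.50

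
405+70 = 475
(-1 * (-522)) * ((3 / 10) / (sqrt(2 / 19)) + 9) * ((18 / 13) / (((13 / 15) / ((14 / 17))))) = 295974 * sqrt(38) / 2873 + 17758440 / 2873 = 6816.20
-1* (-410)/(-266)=-205/133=-1.54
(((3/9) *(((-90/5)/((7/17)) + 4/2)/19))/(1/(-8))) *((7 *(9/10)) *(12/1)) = 42048/95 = 442.61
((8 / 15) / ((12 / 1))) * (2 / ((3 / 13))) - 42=-5618 / 135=-41.61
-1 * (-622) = 622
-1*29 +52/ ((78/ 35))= -17/ 3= -5.67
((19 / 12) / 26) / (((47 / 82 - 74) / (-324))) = 779 / 2899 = 0.27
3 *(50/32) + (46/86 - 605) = -412647/688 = -599.78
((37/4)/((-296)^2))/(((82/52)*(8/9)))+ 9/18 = 776821/1553408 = 0.50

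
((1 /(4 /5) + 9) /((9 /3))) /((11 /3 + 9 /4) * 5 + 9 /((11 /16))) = 451 /5633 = 0.08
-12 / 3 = -4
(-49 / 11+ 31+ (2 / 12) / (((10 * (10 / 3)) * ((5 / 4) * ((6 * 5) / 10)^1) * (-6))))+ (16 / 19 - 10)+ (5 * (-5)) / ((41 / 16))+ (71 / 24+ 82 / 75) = 11.68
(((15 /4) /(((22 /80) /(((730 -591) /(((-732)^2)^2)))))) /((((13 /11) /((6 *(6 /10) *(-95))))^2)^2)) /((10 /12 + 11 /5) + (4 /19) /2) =41744417165067375 /2829847819715956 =14.75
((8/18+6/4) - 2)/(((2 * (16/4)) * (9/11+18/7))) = -77/37584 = -0.00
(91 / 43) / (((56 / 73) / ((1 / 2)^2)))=949 / 1376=0.69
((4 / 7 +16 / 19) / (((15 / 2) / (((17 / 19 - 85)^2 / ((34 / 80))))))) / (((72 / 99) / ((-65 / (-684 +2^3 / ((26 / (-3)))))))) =65622365380 / 160315407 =409.33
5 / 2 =2.50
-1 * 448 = -448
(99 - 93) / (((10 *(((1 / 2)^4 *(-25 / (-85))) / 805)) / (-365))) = -9590448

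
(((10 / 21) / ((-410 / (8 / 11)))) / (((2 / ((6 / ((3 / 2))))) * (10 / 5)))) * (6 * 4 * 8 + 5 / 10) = -20 / 123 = -0.16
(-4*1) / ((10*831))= -2 / 4155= -0.00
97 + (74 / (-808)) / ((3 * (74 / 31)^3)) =1287531137 / 13273824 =97.00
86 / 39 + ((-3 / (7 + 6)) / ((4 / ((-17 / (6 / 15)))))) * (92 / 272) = 3787 / 1248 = 3.03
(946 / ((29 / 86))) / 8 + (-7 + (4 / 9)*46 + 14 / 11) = 2098067 / 5742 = 365.39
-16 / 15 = -1.07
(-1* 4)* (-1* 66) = 264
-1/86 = -0.01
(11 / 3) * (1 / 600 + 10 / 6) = 6.12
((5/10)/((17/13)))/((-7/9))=-117/238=-0.49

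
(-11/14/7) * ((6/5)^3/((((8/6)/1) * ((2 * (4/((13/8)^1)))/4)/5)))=-11583/19600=-0.59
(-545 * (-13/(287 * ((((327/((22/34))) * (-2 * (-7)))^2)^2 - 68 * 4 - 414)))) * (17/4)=352687049/8423076064344879181720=0.00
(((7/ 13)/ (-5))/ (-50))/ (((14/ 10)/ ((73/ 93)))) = 73/ 60450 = 0.00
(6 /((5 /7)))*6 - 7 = 217 /5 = 43.40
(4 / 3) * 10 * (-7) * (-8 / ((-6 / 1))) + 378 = 2282 / 9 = 253.56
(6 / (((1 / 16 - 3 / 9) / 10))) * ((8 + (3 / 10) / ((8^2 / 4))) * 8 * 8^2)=-11824128 / 13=-909548.31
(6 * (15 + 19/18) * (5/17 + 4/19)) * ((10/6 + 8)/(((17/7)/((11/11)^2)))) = 33089/171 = 193.50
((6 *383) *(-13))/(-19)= 29874/19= 1572.32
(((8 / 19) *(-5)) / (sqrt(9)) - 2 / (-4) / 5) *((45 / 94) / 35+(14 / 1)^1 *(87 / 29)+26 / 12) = -1068347 / 40185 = -26.59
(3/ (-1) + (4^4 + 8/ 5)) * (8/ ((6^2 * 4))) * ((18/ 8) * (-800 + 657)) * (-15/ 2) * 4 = 136529.25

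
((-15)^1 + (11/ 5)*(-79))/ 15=-944/ 75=-12.59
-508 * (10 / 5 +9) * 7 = -39116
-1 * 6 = -6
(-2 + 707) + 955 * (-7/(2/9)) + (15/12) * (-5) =-117535/4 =-29383.75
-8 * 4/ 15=-32/ 15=-2.13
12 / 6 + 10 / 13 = 36 / 13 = 2.77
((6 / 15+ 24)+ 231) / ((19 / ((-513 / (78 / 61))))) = -701073 / 130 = -5392.87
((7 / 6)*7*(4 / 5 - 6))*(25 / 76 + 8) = -134407 / 380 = -353.70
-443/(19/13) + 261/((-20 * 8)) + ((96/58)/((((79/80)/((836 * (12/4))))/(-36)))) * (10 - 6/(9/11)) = -2812751704909/6964640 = -403861.75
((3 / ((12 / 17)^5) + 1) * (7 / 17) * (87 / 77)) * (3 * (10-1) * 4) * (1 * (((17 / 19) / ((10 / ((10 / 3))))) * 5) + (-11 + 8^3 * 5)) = 3167875954781 / 1364352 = 2321890.51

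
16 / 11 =1.45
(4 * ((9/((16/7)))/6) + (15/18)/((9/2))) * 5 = 3035/216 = 14.05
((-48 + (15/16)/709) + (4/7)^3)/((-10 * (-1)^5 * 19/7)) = -37207291/21122528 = -1.76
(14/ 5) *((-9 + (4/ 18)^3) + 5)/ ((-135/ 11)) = 447832/ 492075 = 0.91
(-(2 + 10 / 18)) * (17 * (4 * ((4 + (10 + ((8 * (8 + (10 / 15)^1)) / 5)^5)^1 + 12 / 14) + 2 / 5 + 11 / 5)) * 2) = -8525036489019128 / 47840625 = -178196595.24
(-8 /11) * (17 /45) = -136 /495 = -0.27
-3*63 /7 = -27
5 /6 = 0.83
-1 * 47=-47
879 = 879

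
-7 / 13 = -0.54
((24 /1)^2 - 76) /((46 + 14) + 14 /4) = 1000 /127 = 7.87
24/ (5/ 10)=48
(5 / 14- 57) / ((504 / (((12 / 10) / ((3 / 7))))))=-793 / 2520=-0.31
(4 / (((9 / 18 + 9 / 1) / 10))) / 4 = 20 / 19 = 1.05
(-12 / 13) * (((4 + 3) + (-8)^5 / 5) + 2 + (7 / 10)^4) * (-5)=-15102369 / 500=-30204.74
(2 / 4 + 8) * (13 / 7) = 221 / 14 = 15.79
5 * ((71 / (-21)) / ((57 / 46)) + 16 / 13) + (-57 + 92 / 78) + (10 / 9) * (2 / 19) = -75641 / 1197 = -63.19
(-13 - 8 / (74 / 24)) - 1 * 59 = -2760 / 37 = -74.59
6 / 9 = 2 / 3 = 0.67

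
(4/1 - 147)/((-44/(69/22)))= 897/88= 10.19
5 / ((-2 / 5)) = -25 / 2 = -12.50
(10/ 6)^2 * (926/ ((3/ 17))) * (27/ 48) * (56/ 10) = 275485/ 6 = 45914.17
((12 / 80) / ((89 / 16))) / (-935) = -12 / 416075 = -0.00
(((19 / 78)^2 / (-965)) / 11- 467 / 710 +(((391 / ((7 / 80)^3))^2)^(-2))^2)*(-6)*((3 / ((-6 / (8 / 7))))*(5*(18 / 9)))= -389021430566300230796924667159260430887578597964499549486726198722961075907 / 17250357591455951508874830653203921865641797510758400000000000000000000000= -22.55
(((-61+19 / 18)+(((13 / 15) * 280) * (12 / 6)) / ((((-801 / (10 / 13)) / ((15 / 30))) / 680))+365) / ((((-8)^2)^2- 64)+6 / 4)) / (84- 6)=704497 / 1512030078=0.00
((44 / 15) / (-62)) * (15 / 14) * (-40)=440 / 217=2.03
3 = 3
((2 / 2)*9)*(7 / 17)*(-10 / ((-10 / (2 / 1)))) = 7.41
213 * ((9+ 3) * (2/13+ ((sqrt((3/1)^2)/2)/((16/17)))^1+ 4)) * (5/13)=5650.33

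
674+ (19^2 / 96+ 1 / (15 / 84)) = 328013 / 480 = 683.36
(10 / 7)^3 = 1000 / 343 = 2.92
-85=-85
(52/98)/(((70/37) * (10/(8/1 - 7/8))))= 27417/137200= 0.20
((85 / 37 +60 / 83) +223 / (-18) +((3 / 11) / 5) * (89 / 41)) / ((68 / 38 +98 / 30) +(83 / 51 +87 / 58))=-372440621297 / 329492340837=-1.13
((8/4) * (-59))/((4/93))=-5487/2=-2743.50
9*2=18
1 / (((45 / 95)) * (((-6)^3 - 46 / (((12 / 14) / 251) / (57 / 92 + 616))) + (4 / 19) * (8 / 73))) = -105412 / 414749525493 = -0.00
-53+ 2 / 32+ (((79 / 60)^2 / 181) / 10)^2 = -2247633888049919 / 42458256000000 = -52.94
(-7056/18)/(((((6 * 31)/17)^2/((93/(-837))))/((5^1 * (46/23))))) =283220/77841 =3.64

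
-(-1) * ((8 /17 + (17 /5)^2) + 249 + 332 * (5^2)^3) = 2204798438 /425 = 5187761.03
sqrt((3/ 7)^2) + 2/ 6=0.76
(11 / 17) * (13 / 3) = 143 / 51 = 2.80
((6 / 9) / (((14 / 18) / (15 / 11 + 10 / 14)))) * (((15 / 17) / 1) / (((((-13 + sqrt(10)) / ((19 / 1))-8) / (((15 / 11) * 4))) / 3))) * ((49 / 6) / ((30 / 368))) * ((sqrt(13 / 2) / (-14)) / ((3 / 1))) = 3356160 * sqrt(65) / 78373757 + 25171200 * sqrt(26) / 7124887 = 18.36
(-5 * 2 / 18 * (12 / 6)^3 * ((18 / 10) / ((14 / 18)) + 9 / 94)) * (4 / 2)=-21.42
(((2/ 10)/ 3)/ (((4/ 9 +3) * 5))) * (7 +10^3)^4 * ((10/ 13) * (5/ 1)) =6169772246406/ 403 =15309608551.88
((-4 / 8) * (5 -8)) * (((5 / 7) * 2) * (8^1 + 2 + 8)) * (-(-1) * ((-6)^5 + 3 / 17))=-35691030 / 119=-299924.62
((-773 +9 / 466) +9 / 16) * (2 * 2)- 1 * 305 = -3163835 / 932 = -3394.67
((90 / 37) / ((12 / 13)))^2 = 38025 / 5476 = 6.94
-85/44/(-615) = 17/5412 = 0.00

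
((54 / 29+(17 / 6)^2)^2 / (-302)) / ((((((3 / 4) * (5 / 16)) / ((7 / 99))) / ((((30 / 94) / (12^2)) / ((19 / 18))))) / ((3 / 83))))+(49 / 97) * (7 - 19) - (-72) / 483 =-9292912742760950495 / 1571661645038579556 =-5.91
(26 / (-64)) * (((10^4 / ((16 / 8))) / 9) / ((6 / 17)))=-138125 / 216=-639.47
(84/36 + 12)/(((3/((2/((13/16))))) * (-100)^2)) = 0.00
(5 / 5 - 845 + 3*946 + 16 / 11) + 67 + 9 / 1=22786 / 11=2071.45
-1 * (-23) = 23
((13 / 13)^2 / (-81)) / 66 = -1 / 5346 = -0.00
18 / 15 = 1.20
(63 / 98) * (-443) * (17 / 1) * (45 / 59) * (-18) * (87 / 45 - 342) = -9334998333 / 413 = -22602901.53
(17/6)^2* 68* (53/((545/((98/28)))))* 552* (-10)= -335381032/327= -1025630.07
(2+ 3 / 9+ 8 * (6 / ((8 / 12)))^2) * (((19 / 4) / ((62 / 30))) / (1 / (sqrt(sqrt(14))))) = 185345 * 14^(1 / 4) / 124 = 2891.29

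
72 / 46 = 36 / 23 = 1.57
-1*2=-2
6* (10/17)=60/17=3.53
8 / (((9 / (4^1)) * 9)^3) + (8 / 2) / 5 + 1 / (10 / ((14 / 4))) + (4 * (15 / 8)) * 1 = 91949533 / 10628820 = 8.65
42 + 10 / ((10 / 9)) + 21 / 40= 2061 / 40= 51.52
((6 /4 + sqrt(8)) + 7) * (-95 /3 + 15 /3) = -680 /3-160 * sqrt(2) /3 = -302.09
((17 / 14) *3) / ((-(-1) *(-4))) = -51 / 56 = -0.91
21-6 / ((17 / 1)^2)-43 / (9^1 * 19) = 1024346 / 49419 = 20.73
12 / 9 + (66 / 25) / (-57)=1834 / 1425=1.29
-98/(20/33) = -1617/10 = -161.70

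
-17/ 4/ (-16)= 17/ 64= 0.27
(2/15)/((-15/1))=-2/225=-0.01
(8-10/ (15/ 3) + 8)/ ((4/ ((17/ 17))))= 7/ 2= 3.50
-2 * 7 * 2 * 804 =-22512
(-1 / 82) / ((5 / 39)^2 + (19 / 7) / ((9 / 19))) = -10647 / 5017088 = -0.00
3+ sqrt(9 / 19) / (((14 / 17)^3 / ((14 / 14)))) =14739 * sqrt(19) / 52136+ 3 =4.23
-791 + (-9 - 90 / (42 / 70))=-950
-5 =-5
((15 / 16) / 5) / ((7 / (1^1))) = 0.03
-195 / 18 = -65 / 6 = -10.83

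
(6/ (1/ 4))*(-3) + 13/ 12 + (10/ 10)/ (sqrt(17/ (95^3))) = 153.66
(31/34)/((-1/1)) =-31/34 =-0.91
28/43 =0.65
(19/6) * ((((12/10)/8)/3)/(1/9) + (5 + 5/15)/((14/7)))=9.87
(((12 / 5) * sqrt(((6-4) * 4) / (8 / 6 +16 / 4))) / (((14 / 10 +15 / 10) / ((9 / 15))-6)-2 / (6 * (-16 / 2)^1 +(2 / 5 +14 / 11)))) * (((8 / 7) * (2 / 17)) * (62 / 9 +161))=-4400032 * sqrt(6) / 182495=-59.06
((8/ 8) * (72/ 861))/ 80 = 3/ 2870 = 0.00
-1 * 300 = -300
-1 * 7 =-7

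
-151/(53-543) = 151/490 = 0.31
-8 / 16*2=-1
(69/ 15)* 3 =69/ 5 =13.80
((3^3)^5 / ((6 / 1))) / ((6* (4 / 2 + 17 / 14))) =1240029 / 10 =124002.90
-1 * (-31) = 31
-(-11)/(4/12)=33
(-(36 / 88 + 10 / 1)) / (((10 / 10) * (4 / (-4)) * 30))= 229 / 660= 0.35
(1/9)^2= 1/81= 0.01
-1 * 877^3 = -674526133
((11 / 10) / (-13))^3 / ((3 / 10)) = -1331 / 659100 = -0.00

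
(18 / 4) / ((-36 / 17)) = -17 / 8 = -2.12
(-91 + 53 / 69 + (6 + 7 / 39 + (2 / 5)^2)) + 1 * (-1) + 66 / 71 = -83.96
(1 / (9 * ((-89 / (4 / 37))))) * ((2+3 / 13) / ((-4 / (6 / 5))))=58 / 642135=0.00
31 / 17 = 1.82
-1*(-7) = 7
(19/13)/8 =19/104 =0.18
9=9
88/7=12.57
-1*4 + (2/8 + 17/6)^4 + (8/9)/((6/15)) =88.60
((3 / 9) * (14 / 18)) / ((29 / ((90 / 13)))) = 70 / 1131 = 0.06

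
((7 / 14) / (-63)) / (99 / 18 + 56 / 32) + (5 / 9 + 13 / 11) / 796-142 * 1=-567896675 / 3999303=-142.00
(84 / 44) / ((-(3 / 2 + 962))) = -42 / 21197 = -0.00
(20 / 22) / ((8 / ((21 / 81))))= 35 / 1188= 0.03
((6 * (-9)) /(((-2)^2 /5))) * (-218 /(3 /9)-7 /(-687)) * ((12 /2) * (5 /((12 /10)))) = 505452375 /458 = 1103607.81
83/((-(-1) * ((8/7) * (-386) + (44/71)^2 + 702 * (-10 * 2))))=-2928821/510982536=-0.01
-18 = -18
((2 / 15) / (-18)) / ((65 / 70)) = -14 / 1755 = -0.01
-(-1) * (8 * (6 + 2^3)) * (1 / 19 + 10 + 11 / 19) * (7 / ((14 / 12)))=135744 / 19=7144.42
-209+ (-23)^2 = 320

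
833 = 833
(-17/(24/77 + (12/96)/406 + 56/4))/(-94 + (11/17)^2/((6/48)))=87765832/6698029561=0.01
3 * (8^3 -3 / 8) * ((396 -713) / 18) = -1297481 / 48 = -27030.85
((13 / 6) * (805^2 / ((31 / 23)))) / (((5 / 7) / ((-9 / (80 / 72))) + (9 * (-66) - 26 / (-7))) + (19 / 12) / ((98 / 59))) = -205075028340 / 116034767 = -1767.36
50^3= 125000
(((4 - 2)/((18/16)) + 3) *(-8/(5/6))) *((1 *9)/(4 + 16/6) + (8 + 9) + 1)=-22188/25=-887.52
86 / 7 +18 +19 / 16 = 31.47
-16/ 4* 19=-76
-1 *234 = -234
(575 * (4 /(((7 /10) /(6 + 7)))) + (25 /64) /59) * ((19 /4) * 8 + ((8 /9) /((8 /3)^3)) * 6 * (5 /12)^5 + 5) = 1836865.44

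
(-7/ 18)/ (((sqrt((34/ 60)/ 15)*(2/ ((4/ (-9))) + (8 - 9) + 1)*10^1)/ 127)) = 889*sqrt(34)/ 918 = 5.65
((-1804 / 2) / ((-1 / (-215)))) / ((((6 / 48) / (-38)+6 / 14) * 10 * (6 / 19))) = -392048888 / 2715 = -144401.06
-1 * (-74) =74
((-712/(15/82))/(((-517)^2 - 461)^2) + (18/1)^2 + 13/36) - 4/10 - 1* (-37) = 7051668412129/19535812020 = 360.96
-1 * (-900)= 900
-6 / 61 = -0.10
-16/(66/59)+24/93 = -14368/1023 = -14.04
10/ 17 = 0.59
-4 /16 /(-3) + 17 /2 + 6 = 175 /12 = 14.58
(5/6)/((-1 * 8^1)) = -5/48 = -0.10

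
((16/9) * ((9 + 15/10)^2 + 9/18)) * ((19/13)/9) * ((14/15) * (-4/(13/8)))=-15083264/205335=-73.46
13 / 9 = 1.44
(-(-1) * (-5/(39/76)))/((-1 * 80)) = 19/156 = 0.12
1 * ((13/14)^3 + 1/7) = 2589/2744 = 0.94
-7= -7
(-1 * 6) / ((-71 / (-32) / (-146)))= 394.82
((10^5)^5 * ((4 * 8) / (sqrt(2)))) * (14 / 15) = 448000000000000000000000000 * sqrt(2) / 3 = 211189225314382193954385500.00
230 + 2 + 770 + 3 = 1005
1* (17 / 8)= 17 / 8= 2.12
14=14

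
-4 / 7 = -0.57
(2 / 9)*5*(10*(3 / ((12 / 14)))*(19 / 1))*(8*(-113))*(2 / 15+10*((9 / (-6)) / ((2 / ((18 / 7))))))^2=-138923644592 / 567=-245015246.19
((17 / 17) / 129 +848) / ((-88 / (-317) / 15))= 173387905 / 3784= 45821.33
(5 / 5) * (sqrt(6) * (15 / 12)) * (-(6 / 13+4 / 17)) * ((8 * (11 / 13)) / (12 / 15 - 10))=42350 * sqrt(6) / 66079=1.57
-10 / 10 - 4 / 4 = -2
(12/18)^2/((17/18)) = 8/17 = 0.47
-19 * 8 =-152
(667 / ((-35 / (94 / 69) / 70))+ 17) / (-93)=5401 / 279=19.36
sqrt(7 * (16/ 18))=2 * sqrt(14)/ 3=2.49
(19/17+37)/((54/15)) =10.59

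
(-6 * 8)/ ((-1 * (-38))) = -24/ 19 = -1.26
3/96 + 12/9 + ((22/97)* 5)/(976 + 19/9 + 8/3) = 112259729/82197024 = 1.37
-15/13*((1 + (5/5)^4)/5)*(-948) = 437.54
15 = 15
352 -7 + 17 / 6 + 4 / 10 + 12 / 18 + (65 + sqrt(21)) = sqrt(21) + 4139 / 10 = 418.48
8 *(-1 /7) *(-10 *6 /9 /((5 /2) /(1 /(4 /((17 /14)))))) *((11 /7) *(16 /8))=2.91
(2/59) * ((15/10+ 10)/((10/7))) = 161/590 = 0.27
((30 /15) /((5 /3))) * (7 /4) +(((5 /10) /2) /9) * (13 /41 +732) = 165623 /7380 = 22.44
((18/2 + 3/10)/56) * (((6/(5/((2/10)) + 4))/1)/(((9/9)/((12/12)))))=0.03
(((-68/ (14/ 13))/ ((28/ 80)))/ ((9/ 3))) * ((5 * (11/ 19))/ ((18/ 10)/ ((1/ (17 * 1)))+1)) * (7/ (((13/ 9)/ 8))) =-2244000/ 10507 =-213.57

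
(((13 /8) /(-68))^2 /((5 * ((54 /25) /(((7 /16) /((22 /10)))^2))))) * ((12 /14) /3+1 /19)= 739375 /1045028143104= 0.00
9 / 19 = 0.47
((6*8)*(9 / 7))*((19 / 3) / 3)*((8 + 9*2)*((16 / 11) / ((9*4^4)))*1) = 494 / 231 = 2.14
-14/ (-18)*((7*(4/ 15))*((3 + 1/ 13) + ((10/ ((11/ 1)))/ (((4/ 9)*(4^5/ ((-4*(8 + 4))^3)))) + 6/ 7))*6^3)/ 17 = -2861824/ 715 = -4002.55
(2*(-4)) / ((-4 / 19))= 38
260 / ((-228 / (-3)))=65 / 19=3.42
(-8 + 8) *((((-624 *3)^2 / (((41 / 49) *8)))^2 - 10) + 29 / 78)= 0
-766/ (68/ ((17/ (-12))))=383/ 24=15.96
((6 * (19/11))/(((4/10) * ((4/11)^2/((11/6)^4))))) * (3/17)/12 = 15299845/470016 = 32.55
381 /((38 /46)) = 8763 /19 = 461.21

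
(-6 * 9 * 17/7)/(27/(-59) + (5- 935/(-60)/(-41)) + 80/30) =-8882568/462539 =-19.20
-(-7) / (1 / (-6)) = -42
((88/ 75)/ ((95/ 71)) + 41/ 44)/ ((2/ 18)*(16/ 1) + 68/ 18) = 1701111/ 5225000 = 0.33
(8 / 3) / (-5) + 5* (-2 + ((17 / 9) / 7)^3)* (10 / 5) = -25425842 / 1250235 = -20.34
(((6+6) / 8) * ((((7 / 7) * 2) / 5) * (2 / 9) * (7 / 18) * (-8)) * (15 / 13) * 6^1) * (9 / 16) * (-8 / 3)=56 / 13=4.31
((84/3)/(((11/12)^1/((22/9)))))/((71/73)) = 16352/213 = 76.77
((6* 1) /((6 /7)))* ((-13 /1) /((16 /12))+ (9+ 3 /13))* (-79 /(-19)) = -14931 /988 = -15.11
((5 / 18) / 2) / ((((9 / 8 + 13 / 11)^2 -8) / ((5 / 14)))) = -24200 / 1306809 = -0.02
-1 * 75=-75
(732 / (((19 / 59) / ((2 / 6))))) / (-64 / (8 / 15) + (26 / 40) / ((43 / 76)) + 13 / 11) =-8511635 / 1321868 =-6.44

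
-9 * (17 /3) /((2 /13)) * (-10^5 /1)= 33150000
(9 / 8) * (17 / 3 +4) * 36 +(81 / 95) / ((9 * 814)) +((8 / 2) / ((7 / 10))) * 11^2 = 293100064 / 270655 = 1082.93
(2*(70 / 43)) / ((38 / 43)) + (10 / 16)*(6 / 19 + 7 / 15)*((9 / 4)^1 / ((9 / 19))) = 10957 / 1824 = 6.01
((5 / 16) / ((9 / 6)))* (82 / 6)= 205 / 72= 2.85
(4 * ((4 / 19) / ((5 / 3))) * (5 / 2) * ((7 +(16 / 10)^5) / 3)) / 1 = 437144 / 59375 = 7.36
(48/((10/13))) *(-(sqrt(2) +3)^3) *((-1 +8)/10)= -9828/5 -31668 *sqrt(2)/25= -3757.01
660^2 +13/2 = 871213/2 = 435606.50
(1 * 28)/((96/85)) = 595/24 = 24.79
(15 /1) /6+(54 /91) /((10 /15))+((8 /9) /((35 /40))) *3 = 3515 /546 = 6.44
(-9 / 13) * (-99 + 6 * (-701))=38745 / 13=2980.38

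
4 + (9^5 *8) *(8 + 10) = 8503060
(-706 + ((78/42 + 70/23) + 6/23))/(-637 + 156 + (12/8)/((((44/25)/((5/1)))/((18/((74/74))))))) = 4964740/2864029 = 1.73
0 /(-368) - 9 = -9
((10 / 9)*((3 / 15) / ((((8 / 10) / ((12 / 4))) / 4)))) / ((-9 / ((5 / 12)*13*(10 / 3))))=-1625 / 243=-6.69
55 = 55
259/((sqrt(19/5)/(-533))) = -138047 * sqrt(95)/19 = -70816.62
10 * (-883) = -8830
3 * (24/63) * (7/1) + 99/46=467/46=10.15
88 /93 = 0.95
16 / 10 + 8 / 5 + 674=3386 / 5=677.20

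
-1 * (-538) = 538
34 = 34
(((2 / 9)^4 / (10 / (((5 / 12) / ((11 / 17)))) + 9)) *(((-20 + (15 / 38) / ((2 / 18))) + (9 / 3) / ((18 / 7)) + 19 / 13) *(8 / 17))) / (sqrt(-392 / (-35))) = -327680 *sqrt(70) / 14191305219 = -0.00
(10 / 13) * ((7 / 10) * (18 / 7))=18 / 13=1.38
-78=-78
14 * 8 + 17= 129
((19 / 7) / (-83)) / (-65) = 19 / 37765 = 0.00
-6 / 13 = -0.46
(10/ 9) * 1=10/ 9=1.11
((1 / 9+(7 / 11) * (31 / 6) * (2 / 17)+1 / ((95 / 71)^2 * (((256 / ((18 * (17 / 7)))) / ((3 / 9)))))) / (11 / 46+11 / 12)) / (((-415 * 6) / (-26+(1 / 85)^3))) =2647513735046343631 / 553228948944441000000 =0.00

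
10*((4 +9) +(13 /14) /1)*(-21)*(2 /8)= -2925 /4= -731.25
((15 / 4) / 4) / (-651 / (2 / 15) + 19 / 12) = -0.00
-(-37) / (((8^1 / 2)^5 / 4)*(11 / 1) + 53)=0.01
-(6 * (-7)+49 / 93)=3857 / 93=41.47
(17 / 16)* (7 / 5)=119 / 80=1.49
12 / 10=6 / 5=1.20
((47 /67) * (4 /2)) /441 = 94 /29547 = 0.00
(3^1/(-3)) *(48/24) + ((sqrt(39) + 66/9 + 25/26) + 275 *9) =sqrt(39) + 193541/78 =2487.54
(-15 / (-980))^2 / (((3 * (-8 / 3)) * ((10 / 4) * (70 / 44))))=-99 / 13445600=-0.00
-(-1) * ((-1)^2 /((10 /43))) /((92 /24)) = 129 /115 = 1.12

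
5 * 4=20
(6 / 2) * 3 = 9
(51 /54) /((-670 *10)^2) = 17 /808020000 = 0.00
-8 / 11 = -0.73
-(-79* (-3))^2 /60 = -18723 /20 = -936.15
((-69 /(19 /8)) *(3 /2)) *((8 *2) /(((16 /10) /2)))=-16560 /19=-871.58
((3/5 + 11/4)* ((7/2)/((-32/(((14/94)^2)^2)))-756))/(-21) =2259799950691/18737975040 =120.60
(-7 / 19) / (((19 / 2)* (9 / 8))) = -112 / 3249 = -0.03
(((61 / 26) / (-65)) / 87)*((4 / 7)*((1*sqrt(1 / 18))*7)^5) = -146461*sqrt(2) / 71456580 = -0.00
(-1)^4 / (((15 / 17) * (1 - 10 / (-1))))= 0.10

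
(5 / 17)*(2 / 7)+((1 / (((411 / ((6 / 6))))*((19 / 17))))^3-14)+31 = 968107639854904 / 56667392559351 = 17.08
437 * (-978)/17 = -427386/17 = -25140.35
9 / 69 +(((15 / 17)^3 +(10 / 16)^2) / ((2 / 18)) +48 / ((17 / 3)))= 132338823 / 7231936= 18.30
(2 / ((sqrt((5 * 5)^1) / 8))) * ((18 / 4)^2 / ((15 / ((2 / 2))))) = 108 / 25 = 4.32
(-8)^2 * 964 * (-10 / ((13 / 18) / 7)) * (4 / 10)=-31094784 / 13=-2391906.46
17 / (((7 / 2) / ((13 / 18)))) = 221 / 63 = 3.51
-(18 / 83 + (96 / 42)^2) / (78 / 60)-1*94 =-98.19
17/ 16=1.06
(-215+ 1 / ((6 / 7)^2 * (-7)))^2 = 60016009 / 1296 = 46308.65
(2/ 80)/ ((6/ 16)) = 1/ 15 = 0.07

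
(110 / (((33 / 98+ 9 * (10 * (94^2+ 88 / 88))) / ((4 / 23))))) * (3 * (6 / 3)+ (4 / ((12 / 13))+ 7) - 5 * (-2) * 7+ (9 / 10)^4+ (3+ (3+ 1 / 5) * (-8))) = 1057347137 / 672252967125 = 0.00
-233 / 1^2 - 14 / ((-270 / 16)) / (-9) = -283207 / 1215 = -233.09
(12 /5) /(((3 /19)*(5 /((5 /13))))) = 76 /65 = 1.17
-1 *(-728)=728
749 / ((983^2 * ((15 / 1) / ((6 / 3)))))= 0.00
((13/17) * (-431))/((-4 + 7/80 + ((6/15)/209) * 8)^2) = -1566365715200/72181250657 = -21.70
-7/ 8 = -0.88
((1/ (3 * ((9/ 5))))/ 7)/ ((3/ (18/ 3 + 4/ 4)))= 5/ 81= 0.06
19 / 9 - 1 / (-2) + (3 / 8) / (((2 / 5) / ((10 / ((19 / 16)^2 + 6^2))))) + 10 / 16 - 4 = -353935 / 689544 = -0.51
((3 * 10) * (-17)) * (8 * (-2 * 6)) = 48960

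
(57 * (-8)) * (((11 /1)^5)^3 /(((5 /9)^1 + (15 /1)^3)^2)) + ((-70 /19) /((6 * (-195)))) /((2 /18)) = -4763729635152631408399 /28495908350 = -167172408636.44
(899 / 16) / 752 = 899 / 12032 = 0.07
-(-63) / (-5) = -63 / 5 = -12.60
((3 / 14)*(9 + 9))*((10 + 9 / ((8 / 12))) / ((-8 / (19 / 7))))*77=-2368.04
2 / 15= 0.13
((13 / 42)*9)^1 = 39 / 14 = 2.79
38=38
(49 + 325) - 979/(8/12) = -2189/2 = -1094.50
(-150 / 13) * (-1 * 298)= 44700 / 13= 3438.46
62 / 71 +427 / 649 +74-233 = -7256006 / 46079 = -157.47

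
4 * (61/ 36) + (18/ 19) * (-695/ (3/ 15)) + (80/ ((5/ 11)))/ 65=-3282.62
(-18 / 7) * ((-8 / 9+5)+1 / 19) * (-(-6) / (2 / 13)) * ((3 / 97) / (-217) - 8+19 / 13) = 7643479488 / 2799517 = 2730.29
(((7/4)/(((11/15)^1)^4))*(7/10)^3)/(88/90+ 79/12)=43758225/159411208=0.27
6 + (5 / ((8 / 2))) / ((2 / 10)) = 49 / 4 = 12.25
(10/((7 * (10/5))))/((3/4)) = 20/21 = 0.95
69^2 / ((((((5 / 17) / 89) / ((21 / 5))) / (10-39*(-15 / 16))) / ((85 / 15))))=127723361283 / 80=1596542016.04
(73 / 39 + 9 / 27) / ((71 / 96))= 2752 / 923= 2.98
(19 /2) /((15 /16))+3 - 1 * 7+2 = 122 /15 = 8.13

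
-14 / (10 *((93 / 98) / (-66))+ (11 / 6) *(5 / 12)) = -543312 / 24065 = -22.58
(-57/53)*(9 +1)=-570/53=-10.75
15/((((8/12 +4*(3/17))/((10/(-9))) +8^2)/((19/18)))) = 1615/6402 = 0.25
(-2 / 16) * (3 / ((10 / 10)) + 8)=-11 / 8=-1.38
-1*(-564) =564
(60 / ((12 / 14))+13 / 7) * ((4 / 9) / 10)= 1006 / 315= 3.19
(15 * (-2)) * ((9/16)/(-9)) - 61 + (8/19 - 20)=-11963/152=-78.70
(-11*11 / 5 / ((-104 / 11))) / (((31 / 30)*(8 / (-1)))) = -3993 / 12896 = -0.31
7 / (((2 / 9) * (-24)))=-1.31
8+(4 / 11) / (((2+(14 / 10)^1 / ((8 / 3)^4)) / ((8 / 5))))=3785448 / 456797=8.29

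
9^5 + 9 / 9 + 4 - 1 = 59053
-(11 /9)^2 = -121 /81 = -1.49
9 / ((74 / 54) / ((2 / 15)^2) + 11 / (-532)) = 3591 / 30748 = 0.12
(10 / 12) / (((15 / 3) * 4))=1 / 24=0.04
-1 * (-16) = 16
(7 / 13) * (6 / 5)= 0.65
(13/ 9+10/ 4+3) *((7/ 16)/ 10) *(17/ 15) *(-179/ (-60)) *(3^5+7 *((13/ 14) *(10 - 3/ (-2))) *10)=42197281/ 41472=1017.49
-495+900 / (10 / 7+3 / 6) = -85 / 3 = -28.33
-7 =-7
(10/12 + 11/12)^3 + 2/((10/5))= 407/64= 6.36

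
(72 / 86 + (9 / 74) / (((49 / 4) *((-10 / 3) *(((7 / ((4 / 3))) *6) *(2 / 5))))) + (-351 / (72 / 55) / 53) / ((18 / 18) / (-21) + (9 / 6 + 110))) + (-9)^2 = 44294255691915 / 541550301236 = 81.79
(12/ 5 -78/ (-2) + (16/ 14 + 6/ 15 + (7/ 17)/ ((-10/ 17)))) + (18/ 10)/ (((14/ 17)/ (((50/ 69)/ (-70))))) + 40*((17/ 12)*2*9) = 5985611/ 5635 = 1062.22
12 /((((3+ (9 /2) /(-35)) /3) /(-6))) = -5040 /67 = -75.22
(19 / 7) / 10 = 0.27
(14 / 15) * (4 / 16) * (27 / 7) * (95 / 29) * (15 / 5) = 513 / 58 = 8.84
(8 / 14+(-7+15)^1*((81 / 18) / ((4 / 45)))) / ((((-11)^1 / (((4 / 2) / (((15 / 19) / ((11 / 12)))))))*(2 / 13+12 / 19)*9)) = -13323427 / 1099980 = -12.11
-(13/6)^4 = -28561/1296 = -22.04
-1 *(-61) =61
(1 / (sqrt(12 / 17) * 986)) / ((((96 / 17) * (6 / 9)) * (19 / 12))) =0.00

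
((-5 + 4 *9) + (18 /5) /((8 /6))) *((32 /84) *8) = 10784 /105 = 102.70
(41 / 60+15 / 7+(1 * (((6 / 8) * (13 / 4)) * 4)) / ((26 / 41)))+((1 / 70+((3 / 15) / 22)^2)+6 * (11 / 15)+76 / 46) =283655821 / 11688600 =24.27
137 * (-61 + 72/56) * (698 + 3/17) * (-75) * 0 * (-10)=0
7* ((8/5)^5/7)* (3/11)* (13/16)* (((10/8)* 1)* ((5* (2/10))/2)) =9984/6875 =1.45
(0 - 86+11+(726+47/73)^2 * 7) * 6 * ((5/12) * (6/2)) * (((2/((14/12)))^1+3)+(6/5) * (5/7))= 5761081316250/37303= 154440160.74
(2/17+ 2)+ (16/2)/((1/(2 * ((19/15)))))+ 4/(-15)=376/17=22.12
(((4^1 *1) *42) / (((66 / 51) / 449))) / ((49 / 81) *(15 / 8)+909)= 138493152 / 2162479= 64.04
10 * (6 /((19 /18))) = 1080 /19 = 56.84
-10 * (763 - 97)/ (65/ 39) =-3996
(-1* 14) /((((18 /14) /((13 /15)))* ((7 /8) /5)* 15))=-1456 /405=-3.60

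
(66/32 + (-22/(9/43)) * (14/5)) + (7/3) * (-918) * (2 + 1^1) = -4837139/720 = -6718.25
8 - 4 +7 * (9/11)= 107/11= 9.73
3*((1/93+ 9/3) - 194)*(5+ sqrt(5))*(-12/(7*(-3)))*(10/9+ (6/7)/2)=-34458280/13671 - 6891656*sqrt(5)/13671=-3647.76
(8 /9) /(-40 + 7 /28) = -32 /1431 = -0.02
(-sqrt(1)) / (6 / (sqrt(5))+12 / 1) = -5 / 57+sqrt(5) / 114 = -0.07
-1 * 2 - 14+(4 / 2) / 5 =-78 / 5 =-15.60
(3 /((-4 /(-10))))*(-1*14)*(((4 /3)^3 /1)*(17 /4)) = -9520 /9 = -1057.78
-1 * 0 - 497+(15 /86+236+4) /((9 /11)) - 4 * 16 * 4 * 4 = -105561 /86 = -1227.45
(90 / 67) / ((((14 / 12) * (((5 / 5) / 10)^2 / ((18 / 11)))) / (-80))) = -77760000 / 5159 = -15072.69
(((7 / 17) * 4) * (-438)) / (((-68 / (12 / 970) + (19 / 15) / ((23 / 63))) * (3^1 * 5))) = 0.01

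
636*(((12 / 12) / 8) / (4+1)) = 159 / 10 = 15.90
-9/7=-1.29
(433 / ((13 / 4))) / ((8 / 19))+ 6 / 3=8279 / 26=318.42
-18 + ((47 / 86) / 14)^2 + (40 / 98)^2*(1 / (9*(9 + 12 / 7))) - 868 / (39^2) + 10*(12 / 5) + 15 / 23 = 6479954156579 / 1064950247088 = 6.08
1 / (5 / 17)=17 / 5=3.40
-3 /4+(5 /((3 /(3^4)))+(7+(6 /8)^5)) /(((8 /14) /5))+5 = 1248.83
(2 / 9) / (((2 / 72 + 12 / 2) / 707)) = 808 / 31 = 26.06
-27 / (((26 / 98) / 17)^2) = -18735003 / 169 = -110858.01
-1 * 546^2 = -298116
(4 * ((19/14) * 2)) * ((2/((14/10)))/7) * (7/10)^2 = 1.09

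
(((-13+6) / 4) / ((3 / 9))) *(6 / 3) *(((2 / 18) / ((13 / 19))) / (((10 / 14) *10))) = -931 / 3900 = -0.24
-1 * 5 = -5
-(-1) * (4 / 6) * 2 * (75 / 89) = 100 / 89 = 1.12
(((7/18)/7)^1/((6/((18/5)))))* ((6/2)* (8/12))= 1/15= 0.07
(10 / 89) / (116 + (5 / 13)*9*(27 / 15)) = 130 / 141421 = 0.00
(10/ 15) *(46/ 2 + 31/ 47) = 2224/ 141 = 15.77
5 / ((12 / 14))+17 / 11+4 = 751 / 66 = 11.38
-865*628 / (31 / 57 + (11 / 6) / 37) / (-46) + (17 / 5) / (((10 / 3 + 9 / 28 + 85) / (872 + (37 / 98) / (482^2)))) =34745215885325232039 / 1743019174244810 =19933.93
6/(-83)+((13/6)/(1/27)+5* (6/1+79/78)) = 302633/3237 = 93.49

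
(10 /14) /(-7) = -5 /49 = -0.10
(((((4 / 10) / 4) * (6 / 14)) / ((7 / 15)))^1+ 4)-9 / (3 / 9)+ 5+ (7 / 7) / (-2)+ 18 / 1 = -20 / 49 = -0.41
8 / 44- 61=-669 / 11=-60.82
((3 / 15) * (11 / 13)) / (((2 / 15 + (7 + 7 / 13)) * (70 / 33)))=99 / 9520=0.01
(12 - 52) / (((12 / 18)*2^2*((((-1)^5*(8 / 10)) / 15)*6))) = 375 / 8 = 46.88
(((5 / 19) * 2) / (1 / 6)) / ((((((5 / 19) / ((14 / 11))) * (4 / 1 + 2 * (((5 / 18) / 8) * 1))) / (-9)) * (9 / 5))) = -60480 / 3223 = -18.77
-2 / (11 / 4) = -8 / 11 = -0.73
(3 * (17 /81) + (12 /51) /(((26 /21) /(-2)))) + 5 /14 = 50681 /83538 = 0.61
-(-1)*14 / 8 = 7 / 4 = 1.75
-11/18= -0.61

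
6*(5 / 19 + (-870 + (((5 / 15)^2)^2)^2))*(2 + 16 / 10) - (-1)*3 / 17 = -7372525153 / 392445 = -18786.14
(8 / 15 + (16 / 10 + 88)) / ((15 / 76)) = 102752 / 225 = 456.68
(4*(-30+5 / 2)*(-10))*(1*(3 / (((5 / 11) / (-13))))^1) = -94380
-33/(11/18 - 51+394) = -594/6185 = -0.10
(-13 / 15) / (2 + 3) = -13 / 75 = -0.17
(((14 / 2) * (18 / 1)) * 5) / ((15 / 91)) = 3822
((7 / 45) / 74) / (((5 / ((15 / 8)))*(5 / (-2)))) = -7 / 22200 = -0.00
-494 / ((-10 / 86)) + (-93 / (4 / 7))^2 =2458877 / 80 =30735.96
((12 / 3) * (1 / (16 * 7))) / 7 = 1 / 196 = 0.01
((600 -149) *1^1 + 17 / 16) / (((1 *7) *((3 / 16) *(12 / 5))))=12055 / 84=143.51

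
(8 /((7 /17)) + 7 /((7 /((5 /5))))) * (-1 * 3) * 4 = -1716 /7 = -245.14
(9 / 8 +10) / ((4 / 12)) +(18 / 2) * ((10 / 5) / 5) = 1479 / 40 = 36.98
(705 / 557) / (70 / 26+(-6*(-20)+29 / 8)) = 24440 / 2439103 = 0.01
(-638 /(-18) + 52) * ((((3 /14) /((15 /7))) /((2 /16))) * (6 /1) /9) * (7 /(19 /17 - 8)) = -749224 /15795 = -47.43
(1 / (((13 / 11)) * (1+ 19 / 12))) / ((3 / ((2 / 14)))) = 44 / 2821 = 0.02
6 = 6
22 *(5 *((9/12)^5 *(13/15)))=11583/512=22.62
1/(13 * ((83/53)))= 53/1079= 0.05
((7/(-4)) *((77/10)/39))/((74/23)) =-12397/115440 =-0.11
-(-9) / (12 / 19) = 57 / 4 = 14.25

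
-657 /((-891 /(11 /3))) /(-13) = -73 /351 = -0.21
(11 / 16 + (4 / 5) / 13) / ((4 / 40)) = 779 / 104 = 7.49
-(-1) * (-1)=-1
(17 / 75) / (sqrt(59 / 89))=17 * sqrt(5251) / 4425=0.28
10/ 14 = 5/ 7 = 0.71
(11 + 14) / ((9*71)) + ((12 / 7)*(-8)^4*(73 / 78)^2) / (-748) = -1156788323 / 141360219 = -8.18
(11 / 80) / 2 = 11 / 160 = 0.07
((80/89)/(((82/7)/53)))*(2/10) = 2968/3649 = 0.81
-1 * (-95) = 95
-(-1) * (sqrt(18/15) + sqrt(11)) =4.41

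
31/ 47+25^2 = 29406/ 47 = 625.66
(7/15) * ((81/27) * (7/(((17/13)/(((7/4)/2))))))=4459/680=6.56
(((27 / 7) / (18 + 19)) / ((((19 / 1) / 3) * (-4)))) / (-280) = 81 / 5511520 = 0.00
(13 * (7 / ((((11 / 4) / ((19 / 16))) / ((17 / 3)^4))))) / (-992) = -40.85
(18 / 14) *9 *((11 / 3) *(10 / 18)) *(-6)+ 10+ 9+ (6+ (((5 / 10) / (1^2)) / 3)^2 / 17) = -498773 / 4284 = -116.43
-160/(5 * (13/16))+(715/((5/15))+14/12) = 164329/78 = 2106.78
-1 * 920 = -920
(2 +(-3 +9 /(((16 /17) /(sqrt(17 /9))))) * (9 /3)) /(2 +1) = -7 /3 +51 * sqrt(17) /16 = 10.81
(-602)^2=362404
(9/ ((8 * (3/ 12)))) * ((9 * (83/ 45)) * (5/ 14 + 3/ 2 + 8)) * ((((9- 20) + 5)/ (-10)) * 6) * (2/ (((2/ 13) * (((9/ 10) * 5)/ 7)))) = 1340118/ 25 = 53604.72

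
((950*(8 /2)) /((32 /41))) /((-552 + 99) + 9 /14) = -136325 /12666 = -10.76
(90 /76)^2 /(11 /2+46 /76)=2025 /8816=0.23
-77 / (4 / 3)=-231 / 4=-57.75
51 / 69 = 17 / 23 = 0.74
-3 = -3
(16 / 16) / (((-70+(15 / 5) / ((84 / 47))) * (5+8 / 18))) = -36 / 13391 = -0.00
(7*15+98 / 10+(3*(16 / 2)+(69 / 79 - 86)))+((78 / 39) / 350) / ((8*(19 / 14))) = 8056459 / 150100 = 53.67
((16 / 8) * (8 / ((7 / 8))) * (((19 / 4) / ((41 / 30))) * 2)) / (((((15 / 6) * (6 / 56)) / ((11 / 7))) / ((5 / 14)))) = 535040 / 2009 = 266.32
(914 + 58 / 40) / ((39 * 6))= 6103 / 1560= 3.91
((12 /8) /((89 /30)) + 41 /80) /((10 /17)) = 123233 /71200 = 1.73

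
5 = 5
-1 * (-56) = 56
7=7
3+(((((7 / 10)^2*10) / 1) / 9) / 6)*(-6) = 221 / 90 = 2.46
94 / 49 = 1.92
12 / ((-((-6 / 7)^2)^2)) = -2401 / 108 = -22.23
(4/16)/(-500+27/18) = -1/1994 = -0.00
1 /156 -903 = -902.99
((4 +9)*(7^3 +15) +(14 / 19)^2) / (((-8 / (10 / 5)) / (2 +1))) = -2520435 / 722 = -3490.91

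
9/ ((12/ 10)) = 15/ 2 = 7.50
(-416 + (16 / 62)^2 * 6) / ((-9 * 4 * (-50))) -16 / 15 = -280564 / 216225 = -1.30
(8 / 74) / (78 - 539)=-0.00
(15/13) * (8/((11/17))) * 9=18360/143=128.39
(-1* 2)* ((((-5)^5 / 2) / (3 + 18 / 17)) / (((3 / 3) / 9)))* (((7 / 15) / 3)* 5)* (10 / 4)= 13473.73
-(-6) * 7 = 42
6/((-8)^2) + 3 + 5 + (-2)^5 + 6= -573/32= -17.91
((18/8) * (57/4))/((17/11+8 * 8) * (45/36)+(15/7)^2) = 276507/746180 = 0.37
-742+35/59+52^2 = 115793/59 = 1962.59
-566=-566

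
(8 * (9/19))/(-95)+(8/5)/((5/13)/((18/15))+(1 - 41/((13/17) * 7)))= -365208/1249421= -0.29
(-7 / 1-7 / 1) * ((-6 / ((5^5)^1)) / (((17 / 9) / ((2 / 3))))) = 504 / 53125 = 0.01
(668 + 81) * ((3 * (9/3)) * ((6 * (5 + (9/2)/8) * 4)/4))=1799847/8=224980.88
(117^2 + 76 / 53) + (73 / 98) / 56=13690.45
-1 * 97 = -97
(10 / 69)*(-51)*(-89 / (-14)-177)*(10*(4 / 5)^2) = 1299616 / 161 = 8072.15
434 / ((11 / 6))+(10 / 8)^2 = 41939 / 176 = 238.29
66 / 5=13.20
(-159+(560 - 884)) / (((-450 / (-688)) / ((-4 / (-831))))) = -221536 / 62325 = -3.55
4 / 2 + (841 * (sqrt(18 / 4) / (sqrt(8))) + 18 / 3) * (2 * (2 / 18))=287 / 2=143.50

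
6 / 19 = 0.32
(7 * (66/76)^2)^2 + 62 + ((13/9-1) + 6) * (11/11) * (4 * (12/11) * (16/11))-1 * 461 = -249950766677/756904368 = -330.23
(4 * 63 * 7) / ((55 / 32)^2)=1806336 / 3025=597.14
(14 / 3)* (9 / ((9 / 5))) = 70 / 3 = 23.33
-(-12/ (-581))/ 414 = -0.00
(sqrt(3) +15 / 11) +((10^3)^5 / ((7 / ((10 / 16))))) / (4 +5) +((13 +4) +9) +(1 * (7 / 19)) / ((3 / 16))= sqrt(3) +130625000000386169 / 13167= 9920634920665.98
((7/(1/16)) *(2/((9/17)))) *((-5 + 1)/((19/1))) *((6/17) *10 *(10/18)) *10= -896000/513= -1746.59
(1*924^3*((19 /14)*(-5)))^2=28656488147927270400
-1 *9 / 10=-9 / 10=-0.90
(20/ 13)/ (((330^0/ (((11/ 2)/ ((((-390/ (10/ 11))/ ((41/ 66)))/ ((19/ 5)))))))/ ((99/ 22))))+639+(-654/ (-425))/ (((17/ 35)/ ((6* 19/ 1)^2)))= 224636876219/ 5372510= 41812.28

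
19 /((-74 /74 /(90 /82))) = -855 /41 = -20.85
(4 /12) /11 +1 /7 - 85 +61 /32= -612949 /7392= -82.92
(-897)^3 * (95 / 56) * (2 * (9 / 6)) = -205694267805 / 56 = -3673111925.09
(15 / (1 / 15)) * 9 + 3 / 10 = 20253 / 10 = 2025.30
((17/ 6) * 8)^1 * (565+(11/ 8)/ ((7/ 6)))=269501/ 21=12833.38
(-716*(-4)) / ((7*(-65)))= -2864 / 455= -6.29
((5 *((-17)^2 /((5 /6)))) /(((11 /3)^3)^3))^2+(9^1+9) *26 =468.00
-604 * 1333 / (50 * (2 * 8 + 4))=-201283 / 250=-805.13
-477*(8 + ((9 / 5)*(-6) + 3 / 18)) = 12561 / 10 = 1256.10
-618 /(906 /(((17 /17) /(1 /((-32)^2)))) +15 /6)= -316416 /1733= -182.58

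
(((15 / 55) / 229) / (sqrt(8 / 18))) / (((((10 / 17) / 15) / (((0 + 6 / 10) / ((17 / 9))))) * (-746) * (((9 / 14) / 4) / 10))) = -1134 / 939587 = -0.00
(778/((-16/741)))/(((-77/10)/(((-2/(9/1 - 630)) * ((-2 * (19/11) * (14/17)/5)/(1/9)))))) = -3651154/47311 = -77.17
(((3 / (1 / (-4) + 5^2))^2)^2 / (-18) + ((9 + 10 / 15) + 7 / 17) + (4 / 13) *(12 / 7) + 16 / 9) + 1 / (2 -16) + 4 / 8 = 211550319569 / 16511578083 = 12.81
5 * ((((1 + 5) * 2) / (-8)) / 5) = -3 / 2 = -1.50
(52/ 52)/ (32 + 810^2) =1/ 656132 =0.00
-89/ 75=-1.19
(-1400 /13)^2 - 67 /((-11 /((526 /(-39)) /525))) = 33956541854 /2927925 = 11597.48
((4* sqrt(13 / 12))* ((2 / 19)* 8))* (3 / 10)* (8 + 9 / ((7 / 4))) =1472* sqrt(39) / 665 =13.82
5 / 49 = 0.10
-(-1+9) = -8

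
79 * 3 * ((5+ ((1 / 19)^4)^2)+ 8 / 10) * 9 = 1050552259037802 / 84917815205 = 12371.40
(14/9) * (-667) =-9338/9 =-1037.56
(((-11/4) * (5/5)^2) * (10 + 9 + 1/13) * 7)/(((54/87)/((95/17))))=-6576185/1989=-3306.28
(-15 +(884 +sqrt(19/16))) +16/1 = sqrt(19)/4 +885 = 886.09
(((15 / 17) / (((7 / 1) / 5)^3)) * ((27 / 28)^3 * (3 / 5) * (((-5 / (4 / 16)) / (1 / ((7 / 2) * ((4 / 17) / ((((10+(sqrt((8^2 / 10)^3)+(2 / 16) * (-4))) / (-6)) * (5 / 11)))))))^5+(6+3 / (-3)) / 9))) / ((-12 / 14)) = 3659053779721334281510709322490937157204375 / 1002169162583178166751267167989448576 - 539149678170649603074293760000000000 * sqrt(10) / 465844385237167812681875096681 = -8759.94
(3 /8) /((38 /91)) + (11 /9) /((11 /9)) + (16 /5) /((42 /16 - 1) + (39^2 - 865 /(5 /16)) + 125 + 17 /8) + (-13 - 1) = -82300291 /6798960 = -12.10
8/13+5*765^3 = 29100313133/13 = 2238485625.62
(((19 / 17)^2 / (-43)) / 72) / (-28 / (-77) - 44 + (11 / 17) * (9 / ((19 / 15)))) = 75449 / 7300321560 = 0.00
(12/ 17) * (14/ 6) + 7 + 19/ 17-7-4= -21/ 17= -1.24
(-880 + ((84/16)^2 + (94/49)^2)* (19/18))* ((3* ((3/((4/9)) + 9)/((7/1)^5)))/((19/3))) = -5271347853/14019996032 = -0.38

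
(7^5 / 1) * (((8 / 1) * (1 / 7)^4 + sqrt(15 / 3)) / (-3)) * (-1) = 56 / 3 + 16807 * sqrt(5) / 3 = 12545.86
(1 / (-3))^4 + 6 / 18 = 28 / 81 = 0.35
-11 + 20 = 9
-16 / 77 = -0.21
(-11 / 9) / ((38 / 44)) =-242 / 171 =-1.42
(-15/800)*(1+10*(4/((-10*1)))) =9/160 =0.06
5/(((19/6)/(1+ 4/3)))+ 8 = 222/19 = 11.68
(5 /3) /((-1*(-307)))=5 /921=0.01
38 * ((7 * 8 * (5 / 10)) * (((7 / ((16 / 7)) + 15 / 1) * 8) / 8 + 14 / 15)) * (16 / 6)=2425388 / 45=53897.51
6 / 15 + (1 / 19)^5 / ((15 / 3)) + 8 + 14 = 277323089 / 12380495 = 22.40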